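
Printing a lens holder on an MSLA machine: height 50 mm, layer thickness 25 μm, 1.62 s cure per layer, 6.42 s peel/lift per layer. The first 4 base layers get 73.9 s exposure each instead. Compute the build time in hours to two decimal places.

4.55 hours

Number of layers: 50 / 0.025 → 2000 (rounded up).
Base layers: 4 × (73.9 + 6.42) → 321.28 s.
Remaining layers: 1996 × (1.62 + 6.42) → 16047.84 s.
Total = 321.28 + 16047.84 = 16369.12 s = 4.55 hours.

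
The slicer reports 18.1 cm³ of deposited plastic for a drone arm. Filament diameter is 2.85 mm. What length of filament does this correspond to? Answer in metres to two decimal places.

2.84 m

A = π r² = π × 1.425² = 6.3794 mm².
Length = 18.1 cm³ / 6.3794 mm² = 18100 / 6.3794 = 2837.26 mm = 2.84 m.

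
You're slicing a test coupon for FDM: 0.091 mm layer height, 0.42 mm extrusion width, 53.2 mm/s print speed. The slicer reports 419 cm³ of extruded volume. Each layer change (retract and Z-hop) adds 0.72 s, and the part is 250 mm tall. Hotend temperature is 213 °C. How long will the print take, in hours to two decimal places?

57.79 hours

Extrusion cross-section = 0.091 × 0.42 = 0.03822 mm².
Toolpath length = 419 cm³ / 0.03822 mm² = 419000 / 0.03822 = 10962846.7 mm.
Extrusion time = 10962846.7 / 53.2, so 206068.5 s.
Layers = ⌈250/0.091⌉ = 2748.
Z-hop total = 2748 × 0.72, so 1978.56 s.
Total = 206068.5 + 1978.56 = 208047.06 s = 57.79 hours.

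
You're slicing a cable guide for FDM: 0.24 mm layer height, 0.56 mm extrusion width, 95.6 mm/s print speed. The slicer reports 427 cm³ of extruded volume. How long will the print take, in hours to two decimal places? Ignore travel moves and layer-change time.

9.23 hours

Extrusion cross-section = 0.24 × 0.56, so 0.1344 mm².
Path length: 427000 mm³ / 0.1344 mm² → 3177083.3 mm.
Time extruding: 3177083.3 / 95.6 → 33233.1 s.
33233.1 s = 9.23 hours.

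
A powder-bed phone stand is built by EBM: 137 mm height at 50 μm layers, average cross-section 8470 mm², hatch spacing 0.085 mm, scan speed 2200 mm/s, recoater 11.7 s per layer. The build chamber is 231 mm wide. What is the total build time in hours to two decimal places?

43.38 hours

Layer count = ceil(137 / 0.05) = 2740.
Per-layer scan distance = 8470 / 0.085 = 99647.1 mm.
Per-layer scan time = 99647.1 / 2200, so 45.2941 s.
Layer cycle = 45.2941 + 11.7 = 56.9941 s.
Total: 2740 × 56.9941 s = 156163.834 s → 43.38 hours.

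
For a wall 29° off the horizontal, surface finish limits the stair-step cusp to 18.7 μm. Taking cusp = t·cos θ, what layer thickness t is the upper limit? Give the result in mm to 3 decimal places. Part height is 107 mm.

cos(29°) = 0.8746; t_max = 0.0187/0.8746 = 0.021 mm.

0.021 mm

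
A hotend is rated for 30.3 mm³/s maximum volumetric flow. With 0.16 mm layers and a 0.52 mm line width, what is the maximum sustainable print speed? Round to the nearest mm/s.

364 mm/s

A = 0.16 × 0.52, so 0.0832 mm².
Max speed = 30.3 / 0.0832 = 364.18 ≈ 364 mm/s.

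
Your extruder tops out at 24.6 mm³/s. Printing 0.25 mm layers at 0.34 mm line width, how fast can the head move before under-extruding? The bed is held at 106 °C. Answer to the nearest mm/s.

Bead cross-section = 0.25 × 0.34, so 0.085 mm².
Max speed = 24.6 / 0.085 = 289.41 ≈ 289 mm/s.

289 mm/s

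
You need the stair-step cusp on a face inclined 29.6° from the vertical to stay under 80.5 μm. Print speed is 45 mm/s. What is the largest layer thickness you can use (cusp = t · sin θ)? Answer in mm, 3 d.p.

sin(29.6°) = 0.4939; t_max = 0.0805/0.4939 = 0.163 mm.

0.163 mm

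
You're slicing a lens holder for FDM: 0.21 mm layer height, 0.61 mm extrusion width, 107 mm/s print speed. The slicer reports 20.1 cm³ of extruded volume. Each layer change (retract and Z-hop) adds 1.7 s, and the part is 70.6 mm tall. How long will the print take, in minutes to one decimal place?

Line area = 0.21 × 0.61, so 0.1281 mm².
Toolpath length = 20.1 cm³ / 0.1281 mm² = 20100 / 0.1281 = 156908.7 mm.
Time extruding = 156908.7 / 107 = 1466.4 s.
Layers = ⌈70.6/0.21⌉ = 337.
Z-hop total: 337 × 1.7 → 572.9 s.
Total = 1466.4 + 572.9 = 2039.3 s = 34.0 minutes.

34.0 minutes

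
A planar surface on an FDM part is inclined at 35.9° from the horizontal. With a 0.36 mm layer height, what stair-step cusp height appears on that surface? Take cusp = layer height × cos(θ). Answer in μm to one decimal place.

Cusp = layer height × cos(35.9°) = 0.36 × 0.8100 = 0.2916 mm = 291.6 μm.

291.6 μm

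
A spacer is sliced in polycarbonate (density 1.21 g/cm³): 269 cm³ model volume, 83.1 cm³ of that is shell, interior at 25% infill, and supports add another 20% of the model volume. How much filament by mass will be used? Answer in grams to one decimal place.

221.9 g

Volume inside the shell = 269 − 83.1, so 185.9 cm³.
Deposited infill = 0.25 × 185.9, so 46.475 cm³.
Support = 0.20 × 269, so 53.8 cm³.
Total printed volume = 83.1 + 46.475 + 53.8 = 183.375 cm³.
Mass = 183.375 × 1.21, so 221.88375 g.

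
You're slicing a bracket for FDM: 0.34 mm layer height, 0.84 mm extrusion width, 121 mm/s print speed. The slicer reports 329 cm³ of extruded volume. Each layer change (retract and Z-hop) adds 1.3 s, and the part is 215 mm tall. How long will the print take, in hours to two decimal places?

2.87 hours

Extrusion cross-section = 0.34 × 0.84 = 0.2856 mm².
Toolpath length = 329 cm³ / 0.2856 mm² = 329000 / 0.2856 = 1151960.8 mm.
Extrusion time: 1151960.8 / 121 → 9520.3 s.
Number of layers: 215 / 0.34 → 633 (rounded up).
Non-print overhead = 633 × 1.3, so 822.9 s.
Altogether 9520.3 + 822.9 = 10343.2 s, i.e. 2.87 hours.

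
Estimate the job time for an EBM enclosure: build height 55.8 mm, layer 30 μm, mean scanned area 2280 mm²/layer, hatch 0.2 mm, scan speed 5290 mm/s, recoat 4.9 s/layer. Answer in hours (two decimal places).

3.65 hours

Number of layers: 55.8 / 0.03 → 1860 (rounded up).
Per-layer scan distance: 2280 / 0.2 → 11400 mm.
Per-layer scan time = 11400 / 5290, so 2.155 s.
Layer cycle: 2.155 + 4.9 → 7.055 s.
1860 layers × 7.055 s/layer = 13122.3 s, i.e. 3.65 hours.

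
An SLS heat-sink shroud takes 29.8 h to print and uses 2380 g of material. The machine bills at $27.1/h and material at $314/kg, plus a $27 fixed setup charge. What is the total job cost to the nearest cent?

$1581.90

Machine-time cost = 27.1 × 29.8, so $807.58.
Feedstock cost: 314 × 2380/1000 → $747.32.
Adding setup: 807.58 + 747.32 + 27 → $1581.90.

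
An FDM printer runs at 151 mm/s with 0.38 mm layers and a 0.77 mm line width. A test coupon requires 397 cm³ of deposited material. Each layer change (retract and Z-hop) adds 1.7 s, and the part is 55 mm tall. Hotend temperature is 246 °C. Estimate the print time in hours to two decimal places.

2.56 hours

Line area = 0.38 × 0.77 = 0.2926 mm².
Total extruded path = 397000/0.2926 = 1356801.1 mm.
Time extruding = 1356801.1 / 151, so 8985.4 s.
Layer count = ceil(55 / 0.38) = 145.
Z-hop total = 145 × 1.7, so 246.5 s.
Total = 8985.4 + 246.5 = 9231.9 s = 2.56 hours.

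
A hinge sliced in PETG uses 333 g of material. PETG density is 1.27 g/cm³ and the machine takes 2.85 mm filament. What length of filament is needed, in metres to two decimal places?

41.10 m

Extruded volume: 333/1.27 = 262.2047 cm³ (262204.7 mm³).
A = π r² = π × 1.425² = 6.3794 mm².
Length = 262204.7 / 6.3794 = 41101.78 mm = 41.10 m.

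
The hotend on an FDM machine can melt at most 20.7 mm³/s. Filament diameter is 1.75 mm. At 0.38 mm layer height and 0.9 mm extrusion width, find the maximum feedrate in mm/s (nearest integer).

Bead cross-section = 0.38 × 0.9 = 0.342 mm².
v_max = Q/A = 20.7/0.342 = 60.53 mm/s → 61 mm/s.

61 mm/s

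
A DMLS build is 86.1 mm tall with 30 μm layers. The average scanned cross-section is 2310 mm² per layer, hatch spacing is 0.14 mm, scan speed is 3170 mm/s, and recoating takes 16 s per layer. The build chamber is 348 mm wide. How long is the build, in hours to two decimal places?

Layers = ⌈86.1/0.03⌉ = 2870.
Hatch length per layer = 2310 / 0.14, so 16500 mm.
Per-layer scan time = 16500 / 3170, so 5.205 s.
Per-layer time = 5.205 + 16 = 21.205 s.
2870 layers × 21.205 s/layer = 60858.35 s, i.e. 16.91 hours.

16.91 hours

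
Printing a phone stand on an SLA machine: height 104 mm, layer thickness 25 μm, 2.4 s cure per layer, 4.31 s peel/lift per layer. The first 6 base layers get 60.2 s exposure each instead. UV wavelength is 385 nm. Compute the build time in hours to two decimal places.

Layers = ⌈104/0.025⌉ = 4160.
Bottom layers = 6 × (60.2 + 4.31), so 387.06 s.
Normal layers = 4154 × (2.4 + 4.31) = 27873.34 s.
Total = 387.06 + 27873.34 = 28260.4 s = 7.85 hours.

7.85 hours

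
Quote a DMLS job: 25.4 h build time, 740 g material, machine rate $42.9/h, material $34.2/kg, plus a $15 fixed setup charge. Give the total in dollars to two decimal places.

$1129.97

Machine cost = 42.9 × 25.4, so $1089.66.
Feedstock cost: 34.2 × 740/1000 → $25.308.
Adding setup: 1089.66 + 25.308 + 15 → 1129.968 ≈ $1129.97.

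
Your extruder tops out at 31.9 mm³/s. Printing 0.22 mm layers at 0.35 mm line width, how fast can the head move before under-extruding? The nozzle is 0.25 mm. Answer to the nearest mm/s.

414 mm/s

Bead cross-section = 0.22 × 0.35 = 0.077 mm².
Max speed = 31.9 / 0.077 = 414.29 ≈ 414 mm/s.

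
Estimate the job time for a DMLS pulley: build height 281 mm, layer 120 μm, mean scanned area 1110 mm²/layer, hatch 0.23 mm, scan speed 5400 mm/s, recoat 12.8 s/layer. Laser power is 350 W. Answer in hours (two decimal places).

Number of layers: 281 / 0.12 → 2342 (rounded up).
Per-layer scan distance = 1110 / 0.23, so 4826.1 mm.
Laser time per layer = 4826.1 / 5400, so 0.8937 s.
Per-layer time: 0.8937 + 12.8 → 13.6937 s.
2342 layers × 13.6937 s/layer = 32070.6454 s, i.e. 8.91 hours.

8.91 hours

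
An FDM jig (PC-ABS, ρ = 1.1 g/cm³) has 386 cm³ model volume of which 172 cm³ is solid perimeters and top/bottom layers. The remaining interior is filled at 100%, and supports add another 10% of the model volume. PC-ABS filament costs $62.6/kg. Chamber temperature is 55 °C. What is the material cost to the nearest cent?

Infill region = 386 − 172 = 214 cm³.
Deposited infill = 1.00 × 214, so 214 cm³.
Support = 0.10 × 386, so 38.6 cm³.
Total printed volume = 172 + 214 + 38.6 = 424.6 cm³.
Mass = 424.6 × 1.1 = 467.06 g.
At $62.6/kg: 467.06/1000 × 62.6 = $29.24.

$29.24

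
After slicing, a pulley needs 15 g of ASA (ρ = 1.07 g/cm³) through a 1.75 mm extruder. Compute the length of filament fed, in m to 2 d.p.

Extruded volume: 15/1.07 = 14.0187 cm³ (14018.7 mm³).
Filament cross-section = π × (1.75/2)² = 2.4053 mm².
L = V/A = 14018.7/2.4053 = 5828.25 mm → 5.83 m.

5.83 m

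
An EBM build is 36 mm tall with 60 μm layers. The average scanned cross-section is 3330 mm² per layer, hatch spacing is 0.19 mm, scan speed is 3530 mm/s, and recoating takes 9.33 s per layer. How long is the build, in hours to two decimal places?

2.38 hours

Number of layers: 36 / 0.06 → 600 (rounded up).
Scan path per layer = 3330 / 0.19 = 17526.3 mm.
Beam time per layer = 17526.3 / 3530, so 4.965 s.
Time per layer = 4.965 + 9.33 = 14.295 s.
Total: 600 × 14.295 s = 8577 s → 2.38 hours.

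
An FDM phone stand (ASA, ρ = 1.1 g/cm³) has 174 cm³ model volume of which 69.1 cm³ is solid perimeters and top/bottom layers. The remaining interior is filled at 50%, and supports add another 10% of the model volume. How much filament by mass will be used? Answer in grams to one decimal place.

152.8 g

Volume inside the shell: 174 − 69.1 → 104.9 cm³.
Deposited infill = 0.50 × 104.9, so 52.45 cm³.
Support = 0.10 × 174 = 17.4 cm³.
Total extruded: 69.1 + 52.45 + 17.4 → 138.95 cm³.
Mass = 138.95 × 1.1, so 152.845 g.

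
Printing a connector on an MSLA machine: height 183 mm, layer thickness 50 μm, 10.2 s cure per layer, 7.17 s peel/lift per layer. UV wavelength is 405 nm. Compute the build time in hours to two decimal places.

17.66 hours

Layer count = ceil(183 / 0.05) = 3660.
Cycle time: 10.2 + 7.17 → 17.37 s.
Total = 3660 × 17.37 = 63574.2 s = 17.66 hours.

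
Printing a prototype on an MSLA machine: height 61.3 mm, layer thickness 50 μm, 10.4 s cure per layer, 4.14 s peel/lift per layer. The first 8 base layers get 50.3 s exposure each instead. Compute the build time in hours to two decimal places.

Layers = ⌈61.3/0.05⌉ = 1226.
Base layers = 8 × (50.3 + 4.14) = 435.52 s.
Remaining layers = 1218 × (10.4 + 4.14) = 17709.72 s.
Sum: 435.52 + 17709.72 = 18145.24 s → 5.04 hours.

5.04 hours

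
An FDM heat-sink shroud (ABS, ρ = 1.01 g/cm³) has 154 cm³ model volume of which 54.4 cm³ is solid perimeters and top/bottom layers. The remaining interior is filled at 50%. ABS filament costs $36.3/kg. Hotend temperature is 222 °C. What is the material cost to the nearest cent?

Interior volume = 154 − 54.4, so 99.6 cm³.
Infill deposited = 0.50 × 99.6 = 49.8 cm³.
Total printed volume = 54.4 + 49.8 = 104.2 cm³.
Mass = 104.2 × 1.01 = 105.242 g.
At $36.3/kg: 105.242/1000 × 36.3 = $3.82.

$3.82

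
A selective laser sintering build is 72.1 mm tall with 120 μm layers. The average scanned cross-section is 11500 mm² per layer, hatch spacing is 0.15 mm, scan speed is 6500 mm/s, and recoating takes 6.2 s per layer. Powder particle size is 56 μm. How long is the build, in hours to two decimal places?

Number of layers: 72.1 / 0.12 → 601 (rounded up).
Per-layer scan distance: 11500 / 0.15 → 76666.7 mm.
Per-layer scan time: 76666.7 / 6500 → 11.7949 s.
Time per layer = 11.7949 + 6.2, so 17.9949 s.
Total: 601 × 17.9949 s = 10814.9349 s → 3.00 hours.

3.00 hours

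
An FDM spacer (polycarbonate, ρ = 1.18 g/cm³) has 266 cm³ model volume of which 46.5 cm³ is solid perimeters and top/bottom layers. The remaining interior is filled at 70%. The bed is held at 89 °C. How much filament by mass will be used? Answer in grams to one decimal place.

236.2 g

Infill region = 266 − 46.5, so 219.5 cm³.
Infill volume: 0.70 × 219.5 → 153.65 cm³.
Total extruded = 46.5 + 153.65 = 200.15 cm³.
Mass = 200.15 × 1.18 = 236.177 g.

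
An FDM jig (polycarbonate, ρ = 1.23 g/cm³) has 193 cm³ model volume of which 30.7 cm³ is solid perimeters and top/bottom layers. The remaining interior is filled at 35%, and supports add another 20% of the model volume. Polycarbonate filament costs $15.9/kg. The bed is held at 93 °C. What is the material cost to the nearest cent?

$2.47

Infill region = 193 − 30.7, so 162.3 cm³.
Deposited infill = 0.35 × 162.3 = 56.805 cm³.
Support = 0.20 × 193, so 38.6 cm³.
Deposited volume = 30.7 + 56.805 + 38.6 = 126.105 cm³.
Mass: 126.105 × 1.23 → 155.10915 g.
Cost = 155.10915 g / 1000 × $15.9/kg = $2.47.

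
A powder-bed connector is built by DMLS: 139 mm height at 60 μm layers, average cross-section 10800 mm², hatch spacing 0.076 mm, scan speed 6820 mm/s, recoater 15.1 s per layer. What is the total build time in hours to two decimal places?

23.13 hours

Number of layers: 139 / 0.06 → 2317 (rounded up).
Scan path per layer = 10800 / 0.076 = 142105.3 mm.
Per-layer scan time: 142105.3 / 6820 → 20.8366 s.
Per-layer time = 20.8366 + 15.1 = 35.9366 s.
2317 layers × 35.9366 s/layer = 83265.1022 s, i.e. 23.13 hours.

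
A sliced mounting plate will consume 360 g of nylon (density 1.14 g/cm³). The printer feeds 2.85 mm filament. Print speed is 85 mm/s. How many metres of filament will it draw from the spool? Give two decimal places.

Volume = 360 g / 1.14 g·cm⁻³ = 315.7895 cm³ = 315789.5 mm³.
Cross-section of 2.85 mm filament: π·(2.85/2)² = 6.3794 mm².
Length = 315789.5 / 6.3794 = 49501.44 mm = 49.50 m.

49.50 m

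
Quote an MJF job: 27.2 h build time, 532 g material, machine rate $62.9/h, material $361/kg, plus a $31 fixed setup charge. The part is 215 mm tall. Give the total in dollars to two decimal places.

$1933.93

Time charge = 62.9 × 27.2 = $1710.88.
Material charge = 361 × 532/1000, so $192.052.
Total = 1710.88 + 192.052 + 31 = 1933.932 ≈ $1933.93.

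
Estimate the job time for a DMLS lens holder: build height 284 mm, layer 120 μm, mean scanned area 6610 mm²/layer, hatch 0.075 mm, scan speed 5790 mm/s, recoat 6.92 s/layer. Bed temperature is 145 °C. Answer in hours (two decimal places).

Layers = ⌈284/0.12⌉ = 2367.
Per-layer scan distance = 6610 / 0.075, so 88133.3 mm.
Per-layer scan time = 88133.3 / 5790 = 15.2216 s.
Layer cycle = 15.2216 + 6.92, so 22.1416 s.
2367 layers × 22.1416 s/layer = 52409.1672 s, i.e. 14.56 hours.

14.56 hours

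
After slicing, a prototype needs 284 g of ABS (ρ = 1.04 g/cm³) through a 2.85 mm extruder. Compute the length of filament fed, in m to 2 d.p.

Extruded volume: 284/1.04 = 273.0769 cm³ (273076.9 mm³).
A = π r² = π × 1.425² = 6.3794 mm².
Length = 273076.9 / 6.3794 = 42806.05 mm = 42.81 m.

42.81 m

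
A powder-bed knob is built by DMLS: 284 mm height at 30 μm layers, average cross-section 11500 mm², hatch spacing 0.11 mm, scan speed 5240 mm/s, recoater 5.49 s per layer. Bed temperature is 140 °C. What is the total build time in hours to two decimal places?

Number of layers: 284 / 0.03 → 9467 (rounded up).
Hatch length per layer = 11500 / 0.11 = 104545.5 mm.
Laser time per layer = 104545.5 / 5240 = 19.9514 s.
Time per layer = 19.9514 + 5.49 = 25.4414 s.
9467 layers × 25.4414 s/layer = 240853.7338 s, i.e. 66.90 hours.

66.90 hours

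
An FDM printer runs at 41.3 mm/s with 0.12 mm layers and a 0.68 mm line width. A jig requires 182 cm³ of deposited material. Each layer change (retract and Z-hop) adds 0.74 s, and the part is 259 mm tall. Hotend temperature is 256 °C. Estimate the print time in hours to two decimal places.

Extrusion cross-section = 0.12 × 0.68, so 0.0816 mm².
Path length: 182000 mm³ / 0.0816 mm² → 2230392.2 mm.
Time extruding: 2230392.2 / 41.3 → 54004.7 s.
Number of layers: 259 / 0.12 → 2159 (rounded up).
Z-hop total: 2159 × 0.74 → 1597.66 s.
Total = 54004.7 + 1597.66 = 55602.36 s = 15.45 hours.

15.45 hours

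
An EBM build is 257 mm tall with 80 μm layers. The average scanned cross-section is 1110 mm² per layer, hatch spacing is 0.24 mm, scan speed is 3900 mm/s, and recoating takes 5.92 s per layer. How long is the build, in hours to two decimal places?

Layers = ⌈257/0.08⌉ = 3213.
Hatch length per layer = 1110 / 0.24, so 4625 mm.
Per-layer scan time = 4625 / 3900 = 1.1859 s.
Time per layer = 1.1859 + 5.92 = 7.1059 s.
Total: 3213 × 7.1059 s = 22831.2567 s → 6.34 hours.

6.34 hours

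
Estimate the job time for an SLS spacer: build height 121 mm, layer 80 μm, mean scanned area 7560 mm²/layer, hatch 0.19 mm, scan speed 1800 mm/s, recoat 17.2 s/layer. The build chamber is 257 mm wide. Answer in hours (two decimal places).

16.52 hours

Layer count = ceil(121 / 0.08) = 1513.
Hatch length per layer: 7560 / 0.19 → 39789.5 mm.
Laser time per layer = 39789.5 / 1800, so 22.1053 s.
Layer cycle = 22.1053 + 17.2, so 39.3053 s.
Total: 1513 × 39.3053 s = 59468.9189 s → 16.52 hours.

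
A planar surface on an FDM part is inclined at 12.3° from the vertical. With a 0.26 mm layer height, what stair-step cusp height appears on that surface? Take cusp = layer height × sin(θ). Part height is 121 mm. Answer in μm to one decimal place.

h_c = t·sin θ = 0.26 × 0.2130 = 0.05538 mm (55.4 μm).

55.4 μm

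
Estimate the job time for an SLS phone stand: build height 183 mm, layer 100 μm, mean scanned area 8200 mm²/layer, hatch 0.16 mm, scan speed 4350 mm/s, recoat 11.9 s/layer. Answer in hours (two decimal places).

12.04 hours

Layers = ⌈183/0.1⌉ = 1830.
Per-layer scan distance: 8200 / 0.16 → 51250 mm.
Laser time per layer = 51250 / 4350 = 11.7816 s.
Layer cycle: 11.7816 + 11.9 → 23.6816 s.
1830 layers × 23.6816 s/layer = 43337.328 s, i.e. 12.04 hours.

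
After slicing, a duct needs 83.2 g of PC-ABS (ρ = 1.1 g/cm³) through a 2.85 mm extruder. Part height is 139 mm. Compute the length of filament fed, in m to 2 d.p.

11.86 m

Volume = 83.2 g / 1.1 g·cm⁻³ = 75.6364 cm³ = 75636.4 mm³.
A = π r² = π × 1.425² = 6.3794 mm².
Length = 75636.4 / 6.3794 = 11856.35 mm = 11.86 m.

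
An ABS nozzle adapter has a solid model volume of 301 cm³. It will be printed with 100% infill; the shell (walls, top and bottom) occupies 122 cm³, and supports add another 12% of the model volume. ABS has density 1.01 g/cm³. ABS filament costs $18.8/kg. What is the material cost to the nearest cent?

Infill region = 301 − 122 = 179 cm³.
Deposited infill = 1.00 × 179, so 179 cm³.
Support: 0.12 × 301 → 36.12 cm³.
Deposited volume = 122 + 179 + 36.12 = 337.12 cm³.
Mass = 337.12 × 1.01 = 340.4912 g.
At $18.8/kg: 340.4912/1000 × 18.8 = $6.40.

$6.40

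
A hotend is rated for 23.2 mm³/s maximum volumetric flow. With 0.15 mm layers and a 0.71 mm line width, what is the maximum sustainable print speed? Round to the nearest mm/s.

218 mm/s

Bead cross-section = 0.15 × 0.71, so 0.1065 mm².
v_max = Q/A = 23.2/0.1065 = 217.84 mm/s → 218 mm/s.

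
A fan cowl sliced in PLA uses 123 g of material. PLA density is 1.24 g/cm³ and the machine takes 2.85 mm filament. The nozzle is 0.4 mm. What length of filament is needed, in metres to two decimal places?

Volume = 123 g / 1.24 g·cm⁻³ = 99.1935 cm³ = 99193.5 mm³.
Filament cross-section = π × (2.85/2)² = 6.3794 mm².
L = V/A = 99193.5/6.3794 = 15549.03 mm → 15.55 m.

15.55 m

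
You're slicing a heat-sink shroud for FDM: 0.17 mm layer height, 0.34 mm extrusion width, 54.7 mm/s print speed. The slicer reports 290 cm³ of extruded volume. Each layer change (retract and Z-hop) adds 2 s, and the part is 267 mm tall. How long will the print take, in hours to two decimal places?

Line area: 0.17 × 0.34 → 0.0578 mm².
Path length: 290000 mm³ / 0.0578 mm² → 5017301 mm.
Print-move time = 5017301 / 54.7, so 91724 s.
Layer count = ceil(267 / 0.17) = 1571.
Z-hop total: 1571 × 2 → 3142 s.
Total = 91724 + 3142 = 94866 s = 26.35 hours.

26.35 hours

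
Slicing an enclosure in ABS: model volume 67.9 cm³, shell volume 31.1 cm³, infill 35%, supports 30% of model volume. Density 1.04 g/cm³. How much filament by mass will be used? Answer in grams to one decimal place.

Infill region = 67.9 − 31.1 = 36.8 cm³.
Deposited infill = 0.35 × 36.8 = 12.88 cm³.
Support = 0.30 × 67.9, so 20.37 cm³.
Deposited volume = 31.1 + 12.88 + 20.37 = 64.35 cm³.
Mass = 64.35 × 1.04, so 66.924 g.

66.9 g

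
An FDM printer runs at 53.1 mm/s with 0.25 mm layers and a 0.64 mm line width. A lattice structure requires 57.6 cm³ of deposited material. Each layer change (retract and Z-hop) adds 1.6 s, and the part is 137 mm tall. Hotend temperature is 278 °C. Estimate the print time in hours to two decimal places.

Bead cross-section: 0.25 × 0.64 → 0.16 mm².
Path length: 57600 mm³ / 0.16 mm² → 360000 mm.
Time extruding: 360000 / 53.1 → 6779.7 s.
Layer count = ceil(137 / 0.25) = 548.
Z-hop total = 548 × 1.6, so 876.8 s.
Altogether 6779.7 + 876.8 = 7656.5 s, i.e. 2.13 hours.

2.13 hours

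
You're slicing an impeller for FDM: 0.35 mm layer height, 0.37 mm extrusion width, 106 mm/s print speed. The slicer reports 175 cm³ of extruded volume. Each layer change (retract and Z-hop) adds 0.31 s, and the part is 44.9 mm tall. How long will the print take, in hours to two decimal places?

Extrusion cross-section: 0.35 × 0.37 → 0.1295 mm².
Toolpath length = 175 cm³ / 0.1295 mm² = 175000 / 0.1295 = 1351351.4 mm.
Extrusion time = 1351351.4 / 106 = 12748.6 s.
Number of layers: 44.9 / 0.35 → 129 (rounded up).
Layer-change overhead: 129 × 0.31 → 39.99 s.
Total = 12748.6 + 39.99 = 12788.59 s = 3.55 hours.

3.55 hours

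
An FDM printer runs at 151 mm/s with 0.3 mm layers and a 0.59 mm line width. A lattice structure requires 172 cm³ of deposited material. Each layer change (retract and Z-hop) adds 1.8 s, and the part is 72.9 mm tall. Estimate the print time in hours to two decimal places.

Line area = 0.3 × 0.59, so 0.177 mm².
Toolpath length = 172 cm³ / 0.177 mm² = 172000 / 0.177 = 971751.4 mm.
Print-move time = 971751.4 / 151 = 6435.4 s.
Layers = ⌈72.9/0.3⌉ = 243.
Z-hop total = 243 × 1.8 = 437.4 s.
Total = 6435.4 + 437.4 = 6872.8 s = 1.91 hours.

1.91 hours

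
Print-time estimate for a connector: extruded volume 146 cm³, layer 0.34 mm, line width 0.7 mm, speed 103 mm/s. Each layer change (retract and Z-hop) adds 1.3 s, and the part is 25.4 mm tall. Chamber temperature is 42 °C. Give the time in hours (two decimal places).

1.68 hours

Extrusion cross-section = 0.34 × 0.7 = 0.238 mm².
Path length: 146000 mm³ / 0.238 mm² → 613445.4 mm.
Print-move time = 613445.4 / 103 = 5955.8 s.
Layers = ⌈25.4/0.34⌉ = 75.
Layer-change overhead = 75 × 1.3, so 97.5 s.
Altogether 5955.8 + 97.5 = 6053.3 s, i.e. 1.68 hours.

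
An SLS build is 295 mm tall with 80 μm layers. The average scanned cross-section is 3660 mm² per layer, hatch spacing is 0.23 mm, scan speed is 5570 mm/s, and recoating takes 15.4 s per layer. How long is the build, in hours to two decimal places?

18.70 hours

Layers = ⌈295/0.08⌉ = 3688.
Per-layer scan distance = 3660 / 0.23 = 15913 mm.
Laser time per layer = 15913 / 5570 = 2.8569 s.
Per-layer time = 2.8569 + 15.4 = 18.2569 s.
Build time = 3688 × 18.2569 = 67331.4472 s = 18.70 hours.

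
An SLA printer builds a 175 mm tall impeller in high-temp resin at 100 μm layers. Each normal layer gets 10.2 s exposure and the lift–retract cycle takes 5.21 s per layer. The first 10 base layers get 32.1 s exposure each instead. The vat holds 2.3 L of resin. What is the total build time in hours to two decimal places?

Number of layers: 175 / 0.1 → 1750 (rounded up).
Burn-in layers = 10 × (32.1 + 5.21) = 373.1 s.
Regular layers = 1740 × (10.2 + 5.21) = 26813.4 s.
Sum: 373.1 + 26813.4 = 27186.5 s → 7.55 hours.

7.55 hours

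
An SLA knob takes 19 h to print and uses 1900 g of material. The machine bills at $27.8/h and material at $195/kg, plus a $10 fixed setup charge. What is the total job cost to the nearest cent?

$908.70

Time charge: 27.8 × 19 → $528.20.
Feedstock cost = 195 × 1900/1000, so $370.50.
Total = 528.20 + 370.50 + 10 = $908.70.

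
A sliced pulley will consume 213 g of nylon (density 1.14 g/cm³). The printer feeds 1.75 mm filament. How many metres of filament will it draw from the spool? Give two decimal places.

77.68 m

Extruded volume: 213/1.14 = 186.8421 cm³ (186842.1 mm³).
Cross-section of 1.75 mm filament: π·(1.75/2)² = 2.4053 mm².
L = V/A = 186842.1/2.4053 = 77679.33 mm → 77.68 m.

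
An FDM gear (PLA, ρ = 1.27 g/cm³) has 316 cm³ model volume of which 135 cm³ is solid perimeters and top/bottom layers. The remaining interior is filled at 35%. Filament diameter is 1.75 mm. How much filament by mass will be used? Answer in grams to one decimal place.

Interior volume: 316 − 135 → 181 cm³.
Infill deposited = 0.35 × 181, so 63.35 cm³.
Total extruded = 135 + 63.35, so 198.35 cm³.
Mass = 198.35 × 1.27 = 251.9045 g.

251.9 g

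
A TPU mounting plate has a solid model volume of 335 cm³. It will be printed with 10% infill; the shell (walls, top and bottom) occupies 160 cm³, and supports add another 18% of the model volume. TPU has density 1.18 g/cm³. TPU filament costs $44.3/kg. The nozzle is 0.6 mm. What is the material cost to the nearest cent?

$12.43

Infill region = 335 − 160, so 175 cm³.
Deposited infill = 0.10 × 175, so 17.5 cm³.
Support: 0.18 × 335 → 60.3 cm³.
Total printed volume = 160 + 17.5 + 60.3, so 237.8 cm³.
Mass = 237.8 × 1.18 = 280.604 g.
At $44.3/kg: 280.604/1000 × 44.3 = $12.43.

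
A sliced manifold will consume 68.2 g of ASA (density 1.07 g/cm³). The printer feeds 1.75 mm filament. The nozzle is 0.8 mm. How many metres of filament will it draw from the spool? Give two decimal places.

Extruded volume: 68.2/1.07 = 63.7383 cm³ (63738.3 mm³).
A = π r² = π × 0.875² = 2.4053 mm².
L = V/A = 63738.3/2.4053 = 26499.11 mm → 26.50 m.

26.50 m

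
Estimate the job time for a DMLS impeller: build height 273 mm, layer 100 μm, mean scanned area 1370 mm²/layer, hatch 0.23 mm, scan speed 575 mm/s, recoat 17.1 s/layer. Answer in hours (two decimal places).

20.82 hours

Layer count = ceil(273 / 0.1) = 2730.
Scan path per layer = 1370 / 0.23 = 5956.5 mm.
Scan time per layer: 5956.5 / 575 → 10.3591 s.
Time per layer = 10.3591 + 17.1, so 27.4591 s.
Total: 2730 × 27.4591 s = 74963.343 s → 20.82 hours.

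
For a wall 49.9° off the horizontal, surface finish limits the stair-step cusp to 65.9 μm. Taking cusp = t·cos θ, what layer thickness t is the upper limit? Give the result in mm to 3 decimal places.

0.102 mm

Layer height = cusp / cos(49.9°) = 0.0659 / 0.6441 = 0.102 mm.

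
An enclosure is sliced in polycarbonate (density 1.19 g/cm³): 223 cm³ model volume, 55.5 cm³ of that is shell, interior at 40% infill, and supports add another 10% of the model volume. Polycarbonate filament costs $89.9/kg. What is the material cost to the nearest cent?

Volume inside the shell = 223 − 55.5 = 167.5 cm³.
Infill deposited = 0.40 × 167.5 = 67 cm³.
Support = 0.10 × 223 = 22.3 cm³.
Deposited volume = 55.5 + 67 + 22.3 = 144.8 cm³.
Mass = 144.8 × 1.19 = 172.312 g.
At $89.9/kg: 172.312/1000 × 89.9 = $15.49.

$15.49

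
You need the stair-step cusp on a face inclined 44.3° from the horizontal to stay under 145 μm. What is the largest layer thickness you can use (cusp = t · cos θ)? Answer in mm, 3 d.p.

cos(44.3°) = 0.7157; t_max = 0.145/0.7157 = 0.203 mm.

0.203 mm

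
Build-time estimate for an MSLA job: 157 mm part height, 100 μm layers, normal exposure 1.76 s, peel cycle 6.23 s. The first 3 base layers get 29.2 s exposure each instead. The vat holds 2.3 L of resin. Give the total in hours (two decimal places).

Number of layers: 157 / 0.1 → 1570 (rounded up).
Base layers: 3 × (29.2 + 6.23) → 106.29 s.
Regular layers = 1567 × (1.76 + 6.23), so 12520.33 s.
Sum: 106.29 + 12520.33 = 12626.62 s → 3.51 hours.

3.51 hours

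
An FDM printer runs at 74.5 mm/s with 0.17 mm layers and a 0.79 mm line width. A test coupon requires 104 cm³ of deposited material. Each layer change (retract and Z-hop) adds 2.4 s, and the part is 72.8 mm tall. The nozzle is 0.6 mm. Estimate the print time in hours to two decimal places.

3.17 hours

Line area = 0.17 × 0.79, so 0.1343 mm².
Path length: 104000 mm³ / 0.1343 mm² → 774385.7 mm.
Extrusion time = 774385.7 / 74.5, so 10394.4 s.
Number of layers: 72.8 / 0.17 → 429 (rounded up).
Layer-change overhead = 429 × 2.4 = 1029.6 s.
Altogether 10394.4 + 1029.6 = 11424 s, i.e. 3.17 hours.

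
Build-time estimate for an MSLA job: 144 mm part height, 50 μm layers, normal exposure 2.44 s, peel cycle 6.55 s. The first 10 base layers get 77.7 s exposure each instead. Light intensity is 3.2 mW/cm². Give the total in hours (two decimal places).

7.40 hours

Layer count = ceil(144 / 0.05) = 2880.
Burn-in layers = 10 × (77.7 + 6.55), so 842.5 s.
Remaining layers = 2870 × (2.44 + 6.55), so 25801.3 s.
Sum: 842.5 + 25801.3 = 26643.8 s → 7.40 hours.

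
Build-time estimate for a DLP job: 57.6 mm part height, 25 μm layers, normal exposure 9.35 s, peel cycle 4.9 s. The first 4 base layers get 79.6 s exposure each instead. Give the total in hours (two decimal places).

Layer count = ceil(57.6 / 0.025) = 2304.
Burn-in layers = 4 × (79.6 + 4.9), so 338 s.
Normal layers: 2300 × (9.35 + 4.9) → 32775 s.
Total = 338 + 32775 = 33113 s = 9.20 hours.

9.20 hours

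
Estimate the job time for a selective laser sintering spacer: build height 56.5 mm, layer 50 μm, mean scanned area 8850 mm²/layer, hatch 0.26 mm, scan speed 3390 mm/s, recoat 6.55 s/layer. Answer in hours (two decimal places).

5.21 hours

Layer count = ceil(56.5 / 0.05) = 1130.
Hatch length per layer = 8850 / 0.26 = 34038.5 mm.
Laser time per layer: 34038.5 / 3390 → 10.0409 s.
Time per layer: 10.0409 + 6.55 → 16.5909 s.
Total: 1130 × 16.5909 s = 18747.717 s → 5.21 hours.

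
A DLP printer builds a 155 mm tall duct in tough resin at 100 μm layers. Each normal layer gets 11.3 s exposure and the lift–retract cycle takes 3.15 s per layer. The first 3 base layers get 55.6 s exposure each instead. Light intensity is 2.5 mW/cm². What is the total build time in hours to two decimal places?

6.26 hours

Layer count = ceil(155 / 0.1) = 1550.
Base layers = 3 × (55.6 + 3.15), so 176.25 s.
Regular layers = 1547 × (11.3 + 3.15) = 22354.15 s.
Sum: 176.25 + 22354.15 = 22530.4 s → 6.26 hours.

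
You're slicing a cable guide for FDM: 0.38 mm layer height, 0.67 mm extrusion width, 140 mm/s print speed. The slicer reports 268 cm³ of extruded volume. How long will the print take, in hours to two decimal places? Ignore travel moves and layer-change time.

Bead cross-section = 0.38 × 0.67 = 0.2546 mm².
Toolpath length = 268 cm³ / 0.2546 mm² = 268000 / 0.2546 = 1052631.6 mm.
Extrusion time = 1052631.6 / 140 = 7518.8 s.
In the requested units: 7518.8 s = 2.09 hours.

2.09 hours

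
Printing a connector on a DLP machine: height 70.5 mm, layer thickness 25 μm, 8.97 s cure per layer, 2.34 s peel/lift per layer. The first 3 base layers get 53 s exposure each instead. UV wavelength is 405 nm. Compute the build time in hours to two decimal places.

8.90 hours

Layers = ⌈70.5/0.025⌉ = 2820.
Burn-in layers = 3 × (53 + 2.34), so 166.02 s.
Regular layers: 2817 × (8.97 + 2.34) → 31860.27 s.
Total = 166.02 + 31860.27 = 32026.29 s = 8.90 hours.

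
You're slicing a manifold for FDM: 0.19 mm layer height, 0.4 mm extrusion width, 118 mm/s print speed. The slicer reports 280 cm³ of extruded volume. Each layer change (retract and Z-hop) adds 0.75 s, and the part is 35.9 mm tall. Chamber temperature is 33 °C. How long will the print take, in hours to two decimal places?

Bead cross-section: 0.19 × 0.4 → 0.076 mm².
Path length: 280000 mm³ / 0.076 mm² → 3684210.5 mm.
Print-move time = 3684210.5 / 118 = 31222.1 s.
Layers = ⌈35.9/0.19⌉ = 189.
Non-print overhead: 189 × 0.75 → 141.75 s.
Altogether 31222.1 + 141.75 = 31363.85 s, i.e. 8.71 hours.

8.71 hours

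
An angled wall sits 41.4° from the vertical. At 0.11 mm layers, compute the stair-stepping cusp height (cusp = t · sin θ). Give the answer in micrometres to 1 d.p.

Cusp = layer height × sin(41.4°) = 0.11 × 0.6613 = 0.072743 mm = 72.7 μm.

72.7 μm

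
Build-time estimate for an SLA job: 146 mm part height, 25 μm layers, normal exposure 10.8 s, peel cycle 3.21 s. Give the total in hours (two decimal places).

Layers = ⌈146/0.025⌉ = 5840.
Per-layer time = 10.8 + 3.21, so 14.01 s.
Build time: 5840 × 14.01 s = 81818.4 s, i.e. 22.73 hours.

22.73 hours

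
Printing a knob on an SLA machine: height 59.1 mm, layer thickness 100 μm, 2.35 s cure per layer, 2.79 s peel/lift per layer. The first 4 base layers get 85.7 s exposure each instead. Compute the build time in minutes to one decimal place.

56.2 minutes

Number of layers: 59.1 / 0.1 → 591 (rounded up).
Base layers = 4 × (85.7 + 2.79), so 353.96 s.
Normal layers = 587 × (2.35 + 2.79), so 3017.18 s.
Total = 353.96 + 3017.18 = 3371.14 s = 56.2 minutes.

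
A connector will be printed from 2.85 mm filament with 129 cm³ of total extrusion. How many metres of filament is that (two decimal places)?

20.22 m

A = π r² = π × 1.425² = 6.3794 mm².
L = 129000 mm³ / 6.3794 mm² = 20221.34 mm, i.e. 20.22 m.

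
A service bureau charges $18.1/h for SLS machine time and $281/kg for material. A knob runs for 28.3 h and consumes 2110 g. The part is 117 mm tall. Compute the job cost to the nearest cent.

$1105.14

Time charge: 18.1 × 28.3 → $512.23.
Material charge: 281 × 2110/1000 → $592.91.
Total = 512.23 + 592.91 = $1105.14.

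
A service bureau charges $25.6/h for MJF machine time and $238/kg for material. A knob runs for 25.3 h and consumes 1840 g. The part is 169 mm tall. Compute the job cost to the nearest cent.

$1085.60

Machine cost: 25.6 × 25.3 → $647.68.
Feedstock cost = 238 × 1840/1000, so $437.92.
Job cost: 647.68 + 437.92 = $1085.60.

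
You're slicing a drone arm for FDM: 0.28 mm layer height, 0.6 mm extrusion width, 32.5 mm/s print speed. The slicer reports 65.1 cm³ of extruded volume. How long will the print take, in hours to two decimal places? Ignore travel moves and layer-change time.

3.31 hours

Line area: 0.28 × 0.6 → 0.168 mm².
Toolpath length = 65.1 cm³ / 0.168 mm² = 65100 / 0.168 = 387500 mm.
Print-move time: 387500 / 32.5 → 11923.1 s.
11923.1 s = 3.31 hours.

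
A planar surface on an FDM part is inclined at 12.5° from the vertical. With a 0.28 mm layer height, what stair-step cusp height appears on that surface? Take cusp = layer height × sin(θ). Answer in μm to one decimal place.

60.6 μm

sin(12.5°) = 0.2164, so cusp = 0.28 × 0.2164 = 0.060592 mm → 60.6 μm.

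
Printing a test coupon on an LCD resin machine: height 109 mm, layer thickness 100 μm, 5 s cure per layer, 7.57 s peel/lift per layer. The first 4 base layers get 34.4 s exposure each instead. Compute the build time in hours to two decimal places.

Layers = ⌈109/0.1⌉ = 1090.
Base layers: 4 × (34.4 + 7.57) → 167.88 s.
Normal layers: 1086 × (5 + 7.57) → 13651.02 s.
Sum: 167.88 + 13651.02 = 13818.9 s → 3.84 hours.

3.84 hours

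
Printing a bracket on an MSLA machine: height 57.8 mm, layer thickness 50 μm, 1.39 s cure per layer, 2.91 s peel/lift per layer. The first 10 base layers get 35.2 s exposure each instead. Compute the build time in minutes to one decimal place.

88.5 minutes

Layer count = ceil(57.8 / 0.05) = 1156.
Burn-in layers = 10 × (35.2 + 2.91), so 381.1 s.
Normal layers = 1146 × (1.39 + 2.91) = 4927.8 s.
Sum: 381.1 + 4927.8 = 5308.9 s → 88.5 minutes.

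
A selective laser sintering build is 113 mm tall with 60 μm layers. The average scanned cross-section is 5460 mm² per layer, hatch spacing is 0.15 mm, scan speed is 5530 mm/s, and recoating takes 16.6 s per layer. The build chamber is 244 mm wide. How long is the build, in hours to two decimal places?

12.13 hours

Layer count = ceil(113 / 0.06) = 1884.
Scan path per layer = 5460 / 0.15 = 36400 mm.
Per-layer scan time = 36400 / 5530 = 6.5823 s.
Layer cycle: 6.5823 + 16.6 → 23.1823 s.
1884 layers × 23.1823 s/layer = 43675.4532 s, i.e. 12.13 hours.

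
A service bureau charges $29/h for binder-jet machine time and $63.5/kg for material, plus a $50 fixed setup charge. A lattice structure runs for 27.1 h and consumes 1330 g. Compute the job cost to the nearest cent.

$920.36

Machine-time cost = 29 × 27.1, so $785.90.
Feedstock cost: 63.5 × 1330/1000 → $84.455.
Total = 785.90 + 84.455 + 50 = 920.355 ≈ $920.36.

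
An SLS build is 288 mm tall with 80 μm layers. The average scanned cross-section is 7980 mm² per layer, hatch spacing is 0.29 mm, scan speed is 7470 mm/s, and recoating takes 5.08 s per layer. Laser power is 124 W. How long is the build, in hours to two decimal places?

Number of layers: 288 / 0.08 → 3600 (rounded up).
Per-layer scan distance = 7980 / 0.29 = 27517.2 mm.
Scan time per layer: 27517.2 / 7470 → 3.6837 s.
Time per layer: 3.6837 + 5.08 → 8.7637 s.
Total: 3600 × 8.7637 s = 31549.32 s → 8.76 hours.

8.76 hours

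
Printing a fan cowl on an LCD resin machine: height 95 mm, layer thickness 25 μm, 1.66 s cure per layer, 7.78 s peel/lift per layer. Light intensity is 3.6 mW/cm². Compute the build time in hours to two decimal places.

Layer count = ceil(95 / 0.025) = 3800.
Cycle time = 1.66 + 7.78 = 9.44 s.
Total = 3800 × 9.44 = 35872 s = 9.96 hours.

9.96 hours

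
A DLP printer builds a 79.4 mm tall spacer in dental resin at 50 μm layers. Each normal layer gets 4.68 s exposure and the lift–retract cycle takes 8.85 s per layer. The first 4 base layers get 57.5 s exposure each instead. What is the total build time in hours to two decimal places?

6.03 hours

Number of layers: 79.4 / 0.05 → 1588 (rounded up).
Bottom layers = 4 × (57.5 + 8.85), so 265.4 s.
Remaining layers: 1584 × (4.68 + 8.85) → 21431.52 s.
Total = 265.4 + 21431.52 = 21696.92 s = 6.03 hours.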